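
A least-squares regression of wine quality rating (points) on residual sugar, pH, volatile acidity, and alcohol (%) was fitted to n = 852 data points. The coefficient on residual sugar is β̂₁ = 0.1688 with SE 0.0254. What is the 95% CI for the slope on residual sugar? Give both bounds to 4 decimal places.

(0.1189, 0.2187)

df = n − k − 1 = 852 − 4 − 1 = 847.
t* = t_{0.025, 847} = 1.962769.
Margin = t* × SE = 1.962769 × 0.0254 = 0.049854.
CI: 0.1688 ± 0.049854 → (0.1189, 0.2187).
With 95% confidence, each one-unit increase in residual sugar is associated with a change of between 0.1189 and 0.2187 points in wine quality rating, holding the other predictors fixed.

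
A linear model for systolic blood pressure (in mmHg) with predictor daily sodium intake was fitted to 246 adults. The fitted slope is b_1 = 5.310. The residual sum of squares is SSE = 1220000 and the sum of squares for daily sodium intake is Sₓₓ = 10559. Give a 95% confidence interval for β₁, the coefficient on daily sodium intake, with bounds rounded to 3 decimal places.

MSE = SSE/(n − 2) = 1220000/244 = 5000.
SE(b_1) = √(MSE/Sₓₓ) = √(5000/10559) = 0.688135.
df = n − 2 = 244.
t* = t_{0.025, 244} = 1.969734.
Margin = t* × SE = 1.969734 × 0.688135 = 1.35544.
CI: 5.310 ± 1.35544 → (3.955, 6.665).
With 95% confidence, each one-unit increase in daily sodium intake is associated with a change of between 3.955 and 6.665 mmHg in systolic blood pressure.

(3.955, 6.665)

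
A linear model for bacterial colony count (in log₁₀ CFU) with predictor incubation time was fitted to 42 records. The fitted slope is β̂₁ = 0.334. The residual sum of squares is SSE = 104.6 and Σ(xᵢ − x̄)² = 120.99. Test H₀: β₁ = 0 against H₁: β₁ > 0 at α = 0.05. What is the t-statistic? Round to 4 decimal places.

MSE = SSE/(n − 2) = 104.6/40 = 2.615.
SE(β̂₁) = √(MSE/Sₓₓ) = √(2.615/120.99) = 0.147015.
t = 0.334 / 0.147015 = 2.2719.
df = n − 2 = 40.
One-sided p ≈ 0.0143, which is < 0.05, so reject H₀.
There is evidence that the true slope on incubation time is positive.

t = 2.2719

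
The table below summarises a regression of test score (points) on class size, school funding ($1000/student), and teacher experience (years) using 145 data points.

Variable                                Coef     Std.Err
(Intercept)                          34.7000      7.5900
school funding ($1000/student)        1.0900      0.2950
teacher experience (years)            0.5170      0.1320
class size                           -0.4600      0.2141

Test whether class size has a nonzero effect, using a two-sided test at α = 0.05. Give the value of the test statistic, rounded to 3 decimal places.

Read off: b = -0.4600, SE = 0.2141 for class size.
H₀: β₁ = 0 vs H₁: β₁ ≠ 0.
t = -0.4600 / 0.2141 = -2.149.
df = n − k − 1 = 145 − 3 − 1 = 141.
Two-sided p ≈ 0.0334, which is < 0.05, so reject H₀.
There is evidence that class size is associated with test score, holding the other predictors fixed.

t = -2.149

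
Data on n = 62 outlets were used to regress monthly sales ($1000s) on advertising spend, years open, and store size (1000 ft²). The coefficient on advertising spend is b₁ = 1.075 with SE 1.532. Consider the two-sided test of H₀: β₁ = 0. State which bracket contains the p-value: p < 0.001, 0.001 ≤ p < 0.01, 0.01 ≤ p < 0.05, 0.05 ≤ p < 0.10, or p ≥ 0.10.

p ≥ 0.10

t = 1.075 / 1.532 = 0.702.
df = n − k − 1 = 62 − 3 − 1 = 58.
Two-sided p = 2·P(T_{58} > |t|) ≈ 0.4857.
So p ≥ 0.10.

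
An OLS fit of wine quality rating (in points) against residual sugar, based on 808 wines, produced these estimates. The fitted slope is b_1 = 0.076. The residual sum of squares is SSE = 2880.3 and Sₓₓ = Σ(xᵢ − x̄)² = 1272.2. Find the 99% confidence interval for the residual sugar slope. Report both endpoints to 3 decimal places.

MSE = SSE/(n − 2) = 2880.3/806 = 3.57357.
SE(b_1) = √(MSE/Sₓₓ) = √(3.57357/1272.2) = 0.0529997.
df = n − 2 = 806.
t* = t_{0.005, 806} = 2.581943.
Margin = t* × SE = 2.581943 × 0.0529997 = 0.13684.
CI: 0.076 ± 0.13684 → (-0.061, 0.213).
With 99% confidence, each one-unit increase in residual sugar is associated with a change of between -0.061 and 0.213 points in wine quality rating.

(-0.061, 0.213)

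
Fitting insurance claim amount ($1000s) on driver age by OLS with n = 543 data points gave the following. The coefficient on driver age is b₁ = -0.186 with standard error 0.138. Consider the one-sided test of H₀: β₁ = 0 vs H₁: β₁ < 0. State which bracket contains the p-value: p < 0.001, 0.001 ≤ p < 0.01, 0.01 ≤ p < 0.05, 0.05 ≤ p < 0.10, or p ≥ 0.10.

0.05 ≤ p < 0.10

t = -0.186 / 0.138 = -1.348.
df = n − 2 = 543 − 2 = 541.
One-sided p = P(T_{541} < t) ≈ 0.0891.
So 0.05 ≤ p < 0.10.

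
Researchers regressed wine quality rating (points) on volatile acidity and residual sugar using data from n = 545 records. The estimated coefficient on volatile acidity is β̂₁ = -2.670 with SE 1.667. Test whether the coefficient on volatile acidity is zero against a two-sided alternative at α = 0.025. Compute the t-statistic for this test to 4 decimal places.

H₀: β₁ = 0 vs H₁: β₁ ≠ 0.
t = (β̂₁ − β₁⁰)/SE = -2.670 / 1.667 = -1.6017.
df = n − k − 1 = 545 − 2 − 1 = 542.
Two-sided p ≈ 0.1098, which is ≥ 0.025, so fail to reject H₀.
The data do not give significant evidence of an association between volatile acidity and wine quality rating, after adjusting for the other predictors.

t = -1.6017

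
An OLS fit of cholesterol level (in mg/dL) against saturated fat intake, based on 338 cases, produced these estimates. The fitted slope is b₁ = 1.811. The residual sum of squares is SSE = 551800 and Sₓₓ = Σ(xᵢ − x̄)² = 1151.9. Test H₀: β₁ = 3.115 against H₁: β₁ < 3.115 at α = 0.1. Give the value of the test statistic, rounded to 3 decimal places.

t = -1.092

MSE = SSE/(n − 2) = 551800/336 = 1642.26.
SE(b₁) = √(MSE/Sₓₓ) = √(1642.26/1151.9) = 1.19403.
t = (1.811 − 3.115) / 1.19403 = -1.092.
df = n − 2 = 336.
One-sided p ≈ 0.1378, which is ≥ 0.1, so fail to reject H₀.
The data do not give significant evidence that the true slope on saturated fat intake is below 3.115 mg/dL per unit.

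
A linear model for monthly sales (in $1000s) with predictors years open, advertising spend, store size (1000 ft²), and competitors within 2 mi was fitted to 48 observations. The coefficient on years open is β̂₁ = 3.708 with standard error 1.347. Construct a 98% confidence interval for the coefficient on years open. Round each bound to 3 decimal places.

df = n − k − 1 = 48 − 4 − 1 = 43.
t* = t_{0.01, 43} = 2.41625.
Margin = t* × SE = 2.41625 × 1.347 = 3.25469.
CI: 3.708 ± 3.25469 → (0.453, 6.963).
With 98% confidence, each one-unit increase in years open is associated with a change of between 0.453 and 6.963 $1000s in monthly sales, holding the other predictors fixed.

(0.453, 6.963)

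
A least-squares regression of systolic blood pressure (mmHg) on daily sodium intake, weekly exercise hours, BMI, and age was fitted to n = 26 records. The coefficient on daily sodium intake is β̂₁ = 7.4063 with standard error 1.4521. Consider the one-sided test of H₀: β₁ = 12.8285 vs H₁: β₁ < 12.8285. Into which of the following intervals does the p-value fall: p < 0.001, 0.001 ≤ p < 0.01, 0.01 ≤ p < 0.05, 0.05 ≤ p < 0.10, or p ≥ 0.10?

p < 0.001

t = (7.4063 − 12.8285) / 1.4521 = -3.734.
df = n − k − 1 = 26 − 4 − 1 = 21.
One-sided p = P(T_{21} < t) ≈ 0.0006.
So p < 0.001.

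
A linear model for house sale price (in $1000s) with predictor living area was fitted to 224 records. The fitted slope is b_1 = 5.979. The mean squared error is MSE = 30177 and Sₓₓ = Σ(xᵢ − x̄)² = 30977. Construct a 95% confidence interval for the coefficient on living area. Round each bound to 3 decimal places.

SE(b_1) = √(MSE/Sₓₓ) = √(30177/30977) = 0.987003.
df = n − 2 = 222.
t* = t_{0.025, 222} = 1.970707.
Margin = t* × SE = 1.970707 × 0.987003 = 1.94509.
CI: 5.979 ± 1.94509 → (4.034, 7.924).
With 95% confidence, each one-unit increase in living area is associated with a change of between 4.034 and 7.924 $1000s in house sale price.

(4.034, 7.924)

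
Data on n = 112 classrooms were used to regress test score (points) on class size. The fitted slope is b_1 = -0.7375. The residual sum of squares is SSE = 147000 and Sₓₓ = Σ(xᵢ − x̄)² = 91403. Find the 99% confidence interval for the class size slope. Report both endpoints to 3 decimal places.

(-1.054, -0.421)

MSE = SSE/(n − 2) = 147000/110 = 1336.36.
SE(b_1) = √(MSE/Sₓₓ) = √(1336.36/91403) = 0.120916.
df = n − 2 = 110.
t* = t_{0.005, 110} = 2.621265.
Margin = t* × SE = 2.621265 × 0.120916 = 0.31695.
CI: -0.7375 ± 0.31695 → (-1.054, -0.421).
With 99% confidence, each one-unit increase in class size is associated with a change of between -1.054 and -0.421 points in test score.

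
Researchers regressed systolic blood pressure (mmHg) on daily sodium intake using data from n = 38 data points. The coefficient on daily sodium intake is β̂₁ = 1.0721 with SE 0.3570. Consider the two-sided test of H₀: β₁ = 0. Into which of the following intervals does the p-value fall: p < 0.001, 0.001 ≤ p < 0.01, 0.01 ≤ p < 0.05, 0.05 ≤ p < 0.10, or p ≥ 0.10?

t = 1.0721 / 0.3570 = 3.003.
df = n − 2 = 38 − 2 = 36.
Two-sided p = 2·P(T_{36} > |t|) ≈ 0.0048.
So 0.001 ≤ p < 0.01.

0.001 ≤ p < 0.01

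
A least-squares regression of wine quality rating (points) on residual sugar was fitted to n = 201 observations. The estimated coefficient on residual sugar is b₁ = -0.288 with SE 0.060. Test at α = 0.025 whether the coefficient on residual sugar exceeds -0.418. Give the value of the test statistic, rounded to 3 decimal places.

t = 2.167

H₀: β₁ = -0.418 vs H₁: β₁ > -0.418.
t = (b₁ − β₁⁰)/SE = (-0.288 − (-0.418)) / 0.060 = 2.167.
df = n − 2 = 201 − 2 = 199.
One-sided p ≈ 0.0157, which is < 0.025, so reject H₀.
There is evidence that the true slope on residual sugar exceeds -0.418 points per unit.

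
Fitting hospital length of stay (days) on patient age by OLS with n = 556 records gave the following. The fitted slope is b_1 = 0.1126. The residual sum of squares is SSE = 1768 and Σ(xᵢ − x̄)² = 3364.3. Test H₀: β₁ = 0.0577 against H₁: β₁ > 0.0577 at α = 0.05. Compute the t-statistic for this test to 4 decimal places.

MSE = SSE/(n − 2) = 1768/554 = 3.19134.
SE(b_1) = √(MSE/Sₓₓ) = √(3.19134/3364.3) = 0.0307992.
t = (0.1126 − 0.0577) / 0.0307992 = 1.7825.
df = n − 2 = 554.
One-sided p ≈ 0.0376, which is < 0.05, so reject H₀.
There is evidence that the true slope on patient age exceeds 0.0577 days per unit.

t = 1.7825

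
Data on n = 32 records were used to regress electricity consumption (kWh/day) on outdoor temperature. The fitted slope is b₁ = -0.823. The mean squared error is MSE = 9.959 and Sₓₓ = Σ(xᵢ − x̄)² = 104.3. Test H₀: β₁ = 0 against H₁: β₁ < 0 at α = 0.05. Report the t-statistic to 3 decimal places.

t = -2.663

SE(b₁) = √(MSE/Sₓₓ) = √(9.959/104.3) = 0.309005.
t = -0.823 / 0.309005 = -2.663.
df = n − 2 = 30.
One-sided p ≈ 0.0062, which is < 0.05, so reject H₀.
There is evidence that the true slope on outdoor temperature is negative.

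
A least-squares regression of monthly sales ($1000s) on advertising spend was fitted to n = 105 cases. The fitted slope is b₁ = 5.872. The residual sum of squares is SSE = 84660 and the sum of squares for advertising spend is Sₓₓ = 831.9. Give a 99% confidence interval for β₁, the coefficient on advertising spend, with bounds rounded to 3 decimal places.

(3.263, 8.481)

MSE = SSE/(n − 2) = 84660/103 = 821.942.
SE(b₁) = √(MSE/Sₓₓ) = √(821.942/831.9) = 0.993997.
df = n − 2 = 103.
t* = t_{0.005, 103} = 2.624407.
Margin = t* × SE = 2.624407 × 0.993997 = 2.60865.
CI: 5.872 ± 2.60865 → (3.263, 8.481).
With 99% confidence, each one-unit increase in advertising spend is associated with a change of between 3.263 and 8.481 $1000s in monthly sales.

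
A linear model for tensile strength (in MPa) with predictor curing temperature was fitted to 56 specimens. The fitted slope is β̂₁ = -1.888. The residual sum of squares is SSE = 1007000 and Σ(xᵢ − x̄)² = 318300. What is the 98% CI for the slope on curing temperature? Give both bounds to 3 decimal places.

(-2.468, -1.308)

MSE = SSE/(n − 2) = 1007000/54 = 18648.1.
SE(β̂₁) = √(MSE/Sₓₓ) = √(18648.1/318300) = 0.242047.
df = n − 2 = 54.
t* = t_{0.01, 54} = 2.39741.
Margin = t* × SE = 2.39741 × 0.242047 = 0.58029.
CI: -1.888 ± 0.58029 → (-2.468, -1.308).
With 98% confidence, each one-unit increase in curing temperature is associated with a change of between -2.468 and -1.308 MPa in tensile strength.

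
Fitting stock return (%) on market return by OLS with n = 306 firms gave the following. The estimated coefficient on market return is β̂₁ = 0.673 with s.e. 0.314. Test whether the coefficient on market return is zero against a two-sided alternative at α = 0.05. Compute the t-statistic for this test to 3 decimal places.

H₀: β₁ = 0 vs H₁: β₁ ≠ 0.
t = (β̂₁ − β₁⁰)/SE = 0.673 / 0.314 = 2.143.
df = n − 2 = 306 − 2 = 304.
Two-sided p ≈ 0.0329, which is < 0.05, so reject H₀.
There is evidence that market return is associated with stock return.

t = 2.143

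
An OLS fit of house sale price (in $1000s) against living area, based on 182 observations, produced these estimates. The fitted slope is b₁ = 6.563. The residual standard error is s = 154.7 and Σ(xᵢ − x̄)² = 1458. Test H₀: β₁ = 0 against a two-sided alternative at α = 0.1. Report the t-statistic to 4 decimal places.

t = 1.6199

SE(b₁) = s/√Sₓₓ = 154.7/√1458 = 4.05146.
t = 6.563 / 4.05146 = 1.6199.
df = n − 2 = 180.
Two-sided p ≈ 0.1070, which is ≥ 0.1, so fail to reject H₀.
The data do not give significant evidence of an association between living area and house sale price.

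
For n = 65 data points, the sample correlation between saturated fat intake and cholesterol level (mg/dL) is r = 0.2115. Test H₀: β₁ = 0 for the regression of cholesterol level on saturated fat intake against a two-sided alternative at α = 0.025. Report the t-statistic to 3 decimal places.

t = r·√(n − 2)/√(1 − r²) = 0.2115·√63/√0.955268 = 1.718.
df = n − 2 = 63.
Two-sided p ≈ 0.0908, which is ≥ 0.025, so fail to reject H₀.
The data do not give significant evidence of a linear association between saturated fat intake and cholesterol level.

t = 1.718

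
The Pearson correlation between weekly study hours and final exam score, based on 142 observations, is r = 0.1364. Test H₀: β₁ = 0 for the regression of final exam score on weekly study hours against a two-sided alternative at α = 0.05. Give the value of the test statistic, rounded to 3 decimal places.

t = 1.629

t = r·√(n − 2)/√(1 − r²) = 0.1364·√140/√0.981395 = 1.629.
df = n − 2 = 140.
Two-sided p ≈ 0.1055, which is ≥ 0.05, so fail to reject H₀.
The data do not give significant evidence of a linear association between weekly study hours and final exam score.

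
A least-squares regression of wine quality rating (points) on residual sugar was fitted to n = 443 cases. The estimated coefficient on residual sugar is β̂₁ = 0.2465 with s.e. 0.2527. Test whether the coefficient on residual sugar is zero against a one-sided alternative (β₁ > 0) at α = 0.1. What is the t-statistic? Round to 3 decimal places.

t = 0.975

H₀: β₁ = 0 vs H₁: β₁ > 0.
t = (β̂₁ − β₁⁰)/SE = 0.2465 / 0.2527 = 0.975.
df = n − 2 = 443 − 2 = 441.
One-sided p ≈ 0.1649, which is ≥ 0.1, so fail to reject H₀.
The data do not give significant evidence that the true slope on residual sugar is positive.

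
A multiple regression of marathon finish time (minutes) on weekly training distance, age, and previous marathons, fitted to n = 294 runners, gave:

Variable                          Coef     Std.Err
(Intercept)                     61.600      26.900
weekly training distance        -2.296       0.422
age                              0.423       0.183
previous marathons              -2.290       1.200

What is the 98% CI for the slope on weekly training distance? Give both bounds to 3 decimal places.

(-3.283, -1.309)

Read off: b = -2.296, SE = 0.422 for weekly training distance.
df = n − k − 1 = 294 − 3 − 1 = 290.
t* = t_{0.01, 290} = 2.339275.
Margin = t* × SE = 2.339275 × 0.422 = 0.98717.
CI: -2.296 ± 0.98717 → (-3.283, -1.309).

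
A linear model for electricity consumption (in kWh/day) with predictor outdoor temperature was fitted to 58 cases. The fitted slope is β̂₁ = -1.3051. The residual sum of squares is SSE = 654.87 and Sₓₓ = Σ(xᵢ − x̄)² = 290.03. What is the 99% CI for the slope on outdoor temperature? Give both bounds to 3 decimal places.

MSE = SSE/(n − 2) = 654.87/56 = 11.6941.
SE(β̂₁) = √(MSE/Sₓₓ) = √(11.6941/290.03) = 0.200799.
df = n − 2 = 56.
t* = t_{0.005, 56} = 2.666512.
Margin = t* × SE = 2.666512 × 0.200799 = 0.53543.
CI: -1.3051 ± 0.53543 → (-1.841, -0.770).
With 99% confidence, each one-unit increase in outdoor temperature is associated with a change of between -1.841 and -0.770 kWh/day in electricity consumption.

(-1.841, -0.770)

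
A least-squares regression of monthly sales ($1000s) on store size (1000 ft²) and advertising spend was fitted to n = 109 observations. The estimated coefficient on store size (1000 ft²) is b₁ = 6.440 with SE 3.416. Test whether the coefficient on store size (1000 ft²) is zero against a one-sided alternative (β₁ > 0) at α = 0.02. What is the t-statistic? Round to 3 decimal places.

t = 1.885

H₀: β₁ = 0 vs H₁: β₁ > 0.
t = (b₁ − β₁⁰)/SE = 6.440 / 3.416 = 1.885.
df = n − k − 1 = 109 − 2 − 1 = 106.
One-sided p ≈ 0.0311, which is ≥ 0.02, so fail to reject H₀.
The data do not give significant evidence that the true slope on store size (1000 ft²) is positive, holding the other predictors fixed.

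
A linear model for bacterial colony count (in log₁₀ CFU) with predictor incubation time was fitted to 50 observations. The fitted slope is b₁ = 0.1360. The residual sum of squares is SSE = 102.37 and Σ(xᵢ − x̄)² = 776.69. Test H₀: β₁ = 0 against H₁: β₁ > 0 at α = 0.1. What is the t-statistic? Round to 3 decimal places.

MSE = SSE/(n − 2) = 102.37/48 = 2.13271.
SE(b₁) = √(MSE/Sₓₓ) = √(2.13271/776.69) = 0.0524013.
t = 0.1360 / 0.0524013 = 2.595.
df = n − 2 = 48.
One-sided p ≈ 0.0062, which is < 0.1, so reject H₀.
There is evidence that the true slope on incubation time is positive.

t = 2.595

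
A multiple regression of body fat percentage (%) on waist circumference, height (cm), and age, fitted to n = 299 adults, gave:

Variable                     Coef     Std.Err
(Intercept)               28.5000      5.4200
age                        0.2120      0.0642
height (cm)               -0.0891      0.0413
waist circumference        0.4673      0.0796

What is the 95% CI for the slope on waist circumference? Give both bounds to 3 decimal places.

(0.311, 0.624)

Read off: b = 0.4673, SE = 0.0796 for waist circumference.
df = n − k − 1 = 299 − 3 − 1 = 295.
t* = t_{0.025, 295} = 1.968038.
Margin = t* × SE = 1.968038 × 0.0796 = 0.15666.
CI: 0.4673 ± 0.15666 → (0.311, 0.624).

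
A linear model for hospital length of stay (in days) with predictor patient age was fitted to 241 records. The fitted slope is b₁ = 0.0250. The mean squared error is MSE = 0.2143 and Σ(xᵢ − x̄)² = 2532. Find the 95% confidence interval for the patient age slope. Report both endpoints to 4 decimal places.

(0.0069, 0.0431)

SE(b₁) = √(MSE/Sₓₓ) = √(0.2143/2532) = 0.00919982.
df = n − 2 = 239.
t* = t_{0.025, 239} = 1.969939.
Margin = t* × SE = 1.969939 × 0.00919982 = 0.018123.
CI: 0.0250 ± 0.018123 → (0.0069, 0.0431).
With 95% confidence, each one-unit increase in patient age is associated with a change of between 0.0069 and 0.0431 days in hospital length of stay.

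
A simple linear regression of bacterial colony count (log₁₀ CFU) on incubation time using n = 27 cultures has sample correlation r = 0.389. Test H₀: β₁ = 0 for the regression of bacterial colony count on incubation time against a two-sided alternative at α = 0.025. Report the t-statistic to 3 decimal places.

t = r·√(n − 2)/√(1 − r²) = 0.389·√25/√0.848679 = 2.111.
df = n − 2 = 25.
Two-sided p ≈ 0.0449, which is ≥ 0.025, so fail to reject H₀.
The data do not give significant evidence of a linear association between incubation time and bacterial colony count.

t = 2.111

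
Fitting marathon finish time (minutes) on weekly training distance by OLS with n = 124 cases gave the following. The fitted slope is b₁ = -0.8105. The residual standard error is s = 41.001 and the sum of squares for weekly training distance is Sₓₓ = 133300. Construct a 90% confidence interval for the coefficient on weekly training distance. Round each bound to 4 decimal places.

(-0.9966, -0.6244)

SE(b₁) = s/√Sₓₓ = 41.001/√133300 = 0.1123.
df = n − 2 = 122.
t* = t_{0.05, 122} = 1.657439.
Margin = t* × SE = 1.657439 × 0.1123 = 0.186130.
CI: -0.8105 ± 0.186130 → (-0.9966, -0.6244).
With 90% confidence, each one-unit increase in weekly training distance is associated with a change of between -0.9966 and -0.6244 minutes in marathon finish time.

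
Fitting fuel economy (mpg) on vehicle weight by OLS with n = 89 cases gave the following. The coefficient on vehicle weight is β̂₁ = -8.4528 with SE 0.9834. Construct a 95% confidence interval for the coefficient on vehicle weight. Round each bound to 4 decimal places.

df = n − 2 = 89 − 2 = 87.
t* = t_{0.025, 87} = 1.987608.
Margin = t* × SE = 1.987608 × 0.9834 = 1.954614.
CI: -8.4528 ± 1.954614 → (-10.4074, -6.4982).
With 95% confidence, each one-unit increase in vehicle weight is associated with a change of between -10.4074 and -6.4982 mpg in fuel economy.

(-10.4074, -6.4982)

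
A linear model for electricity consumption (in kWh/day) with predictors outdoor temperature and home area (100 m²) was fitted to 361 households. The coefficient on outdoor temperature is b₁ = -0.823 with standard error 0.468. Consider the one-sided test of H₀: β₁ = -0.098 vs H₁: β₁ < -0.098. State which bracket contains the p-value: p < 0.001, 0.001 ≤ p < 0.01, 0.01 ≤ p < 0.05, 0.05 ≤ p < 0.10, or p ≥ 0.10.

0.05 ≤ p < 0.10

t = (-0.823 − (-0.098)) / 0.468 = -1.549.
df = n − k − 1 = 361 − 2 − 1 = 358.
One-sided p = P(T_{358} < t) ≈ 0.0611.
So 0.05 ≤ p < 0.10.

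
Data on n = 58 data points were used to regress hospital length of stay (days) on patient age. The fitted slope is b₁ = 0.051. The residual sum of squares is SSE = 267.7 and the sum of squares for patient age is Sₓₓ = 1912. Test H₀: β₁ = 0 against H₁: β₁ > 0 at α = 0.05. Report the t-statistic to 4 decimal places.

t = 1.0200

MSE = SSE/(n − 2) = 267.7/56 = 4.78036.
SE(b₁) = √(MSE/Sₓₓ) = √(4.78036/1912) = 0.0500019.
t = 0.051 / 0.0500019 = 1.0200.
df = n − 2 = 56.
One-sided p ≈ 0.1561, which is ≥ 0.05, so fail to reject H₀.
The data do not give significant evidence that the true slope on patient age is positive.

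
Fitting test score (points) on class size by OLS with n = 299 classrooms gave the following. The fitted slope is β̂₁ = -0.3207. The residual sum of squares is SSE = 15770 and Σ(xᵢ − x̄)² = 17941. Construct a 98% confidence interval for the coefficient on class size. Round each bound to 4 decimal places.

MSE = SSE/(n − 2) = 15770/297 = 53.0976.
SE(β̂₁) = √(MSE/Sₓₓ) = √(53.0976/17941) = 0.0544019.
df = n − 2 = 297.
t* = t_{0.01, 297} = 2.338969.
Margin = t* × SE = 2.338969 × 0.0544019 = 0.127244.
CI: -0.3207 ± 0.127244 → (-0.4479, -0.1935).
With 98% confidence, each one-unit increase in class size is associated with a change of between -0.4479 and -0.1935 points in test score.

(-0.4479, -0.1935)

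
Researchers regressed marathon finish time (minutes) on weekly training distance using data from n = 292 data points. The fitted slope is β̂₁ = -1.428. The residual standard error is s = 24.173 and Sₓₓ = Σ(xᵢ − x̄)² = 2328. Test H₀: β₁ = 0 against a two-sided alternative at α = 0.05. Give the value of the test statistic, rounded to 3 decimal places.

SE(β̂₁) = s/√Sₓₓ = 24.173/√2328 = 0.501002.
t = -1.428 / 0.501002 = -2.850.
df = n − 2 = 290.
Two-sided p ≈ 0.0047, which is < 0.05, so reject H₀.
There is evidence that weekly training distance is associated with marathon finish time.

t = -2.850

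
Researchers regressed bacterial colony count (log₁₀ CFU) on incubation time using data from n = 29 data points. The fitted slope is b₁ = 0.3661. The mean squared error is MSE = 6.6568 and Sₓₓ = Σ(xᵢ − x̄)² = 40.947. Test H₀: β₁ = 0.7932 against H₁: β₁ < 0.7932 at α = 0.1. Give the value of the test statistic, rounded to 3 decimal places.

t = -1.059

SE(b₁) = √(MSE/Sₓₓ) = √(6.6568/40.947) = 0.403201.
t = (0.3661 − 0.7932) / 0.403201 = -1.059.
df = n − 2 = 27.
One-sided p ≈ 0.1494, which is ≥ 0.1, so fail to reject H₀.
The data do not give significant evidence that the true slope on incubation time is below 0.7932 log₁₀ CFU per unit.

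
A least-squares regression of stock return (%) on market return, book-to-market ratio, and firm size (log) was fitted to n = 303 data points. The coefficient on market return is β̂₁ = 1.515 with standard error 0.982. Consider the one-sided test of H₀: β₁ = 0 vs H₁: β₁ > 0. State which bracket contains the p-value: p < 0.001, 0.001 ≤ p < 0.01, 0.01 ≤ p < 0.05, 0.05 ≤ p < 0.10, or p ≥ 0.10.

0.05 ≤ p < 0.10

t = 1.515 / 0.982 = 1.543.
df = n − k − 1 = 303 − 3 − 1 = 299.
One-sided p = P(T_{299} > t) ≈ 0.0620.
So 0.05 ≤ p < 0.10.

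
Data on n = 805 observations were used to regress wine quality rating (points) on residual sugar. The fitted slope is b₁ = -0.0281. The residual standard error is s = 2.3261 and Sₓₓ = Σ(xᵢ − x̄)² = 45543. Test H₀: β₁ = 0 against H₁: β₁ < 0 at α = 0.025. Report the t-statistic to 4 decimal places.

t = -2.5780

SE(b₁) = s/√Sₓₓ = 2.3261/√45543 = 0.0108998.
t = -0.0281 / 0.0108998 = -2.5780.
df = n − 2 = 803.
One-sided p ≈ 0.0051, which is < 0.025, so reject H₀.
There is evidence that the true slope on residual sugar is negative.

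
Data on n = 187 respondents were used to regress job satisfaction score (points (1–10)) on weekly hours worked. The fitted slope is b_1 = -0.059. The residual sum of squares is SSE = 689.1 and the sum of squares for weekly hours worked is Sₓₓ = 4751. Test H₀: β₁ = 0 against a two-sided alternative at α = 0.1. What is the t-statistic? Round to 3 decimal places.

MSE = SSE/(n − 2) = 689.1/185 = 3.72486.
SE(b_1) = √(MSE/Sₓₓ) = √(3.72486/4751) = 0.0280003.
t = -0.059 / 0.0280003 = -2.107.
df = n − 2 = 185.
Two-sided p ≈ 0.0365, which is < 0.1, so reject H₀.
There is evidence that weekly hours worked is associated with job satisfaction score.

t = -2.107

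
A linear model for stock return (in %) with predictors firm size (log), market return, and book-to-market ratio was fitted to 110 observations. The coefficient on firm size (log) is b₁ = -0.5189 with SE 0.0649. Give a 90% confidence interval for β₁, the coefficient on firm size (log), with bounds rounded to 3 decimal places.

df = n − k − 1 = 110 − 3 − 1 = 106.
t* = t_{0.05, 106} = 1.659356.
Margin = t* × SE = 1.659356 × 0.0649 = 0.10769.
CI: -0.5189 ± 0.10769 → (-0.627, -0.411).
With 90% confidence, each one-unit increase in firm size (log) is associated with a change of between -0.627 and -0.411 % in stock return, holding the other predictors fixed.

(-0.627, -0.411)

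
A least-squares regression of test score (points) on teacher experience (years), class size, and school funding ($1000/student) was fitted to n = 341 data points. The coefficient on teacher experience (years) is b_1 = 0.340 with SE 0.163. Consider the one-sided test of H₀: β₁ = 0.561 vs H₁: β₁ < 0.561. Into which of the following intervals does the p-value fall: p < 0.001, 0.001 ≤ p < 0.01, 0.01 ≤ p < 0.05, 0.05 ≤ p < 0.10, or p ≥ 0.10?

0.05 ≤ p < 0.10

t = (0.340 − 0.561) / 0.163 = -1.356.
df = n − k − 1 = 341 − 3 − 1 = 337.
One-sided p = P(T_{337} < t) ≈ 0.0880.
So 0.05 ≤ p < 0.10.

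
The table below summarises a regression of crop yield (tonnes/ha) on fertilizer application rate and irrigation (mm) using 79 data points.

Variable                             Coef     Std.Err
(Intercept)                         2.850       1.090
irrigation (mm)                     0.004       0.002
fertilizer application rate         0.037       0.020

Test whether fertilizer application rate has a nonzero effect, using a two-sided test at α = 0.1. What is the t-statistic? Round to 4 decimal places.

t = 1.8500

Read off: b = 0.037, SE = 0.020 for fertilizer application rate.
H₀: β₁ = 0 vs H₁: β₁ ≠ 0.
t = 0.037 / 0.020 = 1.8500.
df = n − k − 1 = 79 − 2 − 1 = 76.
Two-sided p ≈ 0.0682, which is < 0.1, so reject H₀.
There is evidence that fertilizer application rate is associated with crop yield, holding the other predictors fixed.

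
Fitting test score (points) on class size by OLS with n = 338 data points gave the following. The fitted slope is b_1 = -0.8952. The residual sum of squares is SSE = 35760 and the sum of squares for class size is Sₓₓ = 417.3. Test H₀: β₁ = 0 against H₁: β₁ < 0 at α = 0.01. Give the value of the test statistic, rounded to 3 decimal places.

t = -1.773

MSE = SSE/(n − 2) = 35760/336 = 106.429.
SE(b_1) = √(MSE/Sₓₓ) = √(106.429/417.3) = 0.505016.
t = -0.8952 / 0.505016 = -1.773.
df = n − 2 = 336.
One-sided p ≈ 0.0386, which is ≥ 0.01, so fail to reject H₀.
The data do not give significant evidence that the true slope on class size is negative.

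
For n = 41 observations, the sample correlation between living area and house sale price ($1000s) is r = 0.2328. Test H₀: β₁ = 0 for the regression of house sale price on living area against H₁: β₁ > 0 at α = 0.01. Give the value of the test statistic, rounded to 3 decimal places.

t = 1.495

t = r·√(n − 2)/√(1 − r²) = 0.2328·√39/√0.945804 = 1.495.
df = n − 2 = 39.
One-sided p ≈ 0.0715, which is ≥ 0.01, so fail to reject H₀.
The data do not give significant evidence of a linear association between living area and house sale price.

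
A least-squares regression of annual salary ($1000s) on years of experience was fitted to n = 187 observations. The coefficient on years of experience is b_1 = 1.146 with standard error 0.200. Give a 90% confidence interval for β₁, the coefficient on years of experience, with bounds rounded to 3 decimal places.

(0.815, 1.477)

df = n − 2 = 187 − 2 = 185.
t* = t_{0.05, 185} = 1.653132.
Margin = t* × SE = 1.653132 × 0.200 = 0.33063.
CI: 1.146 ± 0.33063 → (0.815, 1.477).
With 90% confidence, each one-unit increase in years of experience is associated with a change of between 0.815 and 1.477 $1000s in annual salary.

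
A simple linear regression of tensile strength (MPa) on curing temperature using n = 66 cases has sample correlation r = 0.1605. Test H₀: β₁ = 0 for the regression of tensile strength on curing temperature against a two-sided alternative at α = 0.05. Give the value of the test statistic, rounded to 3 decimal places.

t = 1.301

t = r·√(n − 2)/√(1 − r²) = 0.1605·√64/√0.97424 = 1.301.
df = n − 2 = 64.
Two-sided p ≈ 0.1980, which is ≥ 0.05, so fail to reject H₀.
The data do not give significant evidence of a linear association between curing temperature and tensile strength.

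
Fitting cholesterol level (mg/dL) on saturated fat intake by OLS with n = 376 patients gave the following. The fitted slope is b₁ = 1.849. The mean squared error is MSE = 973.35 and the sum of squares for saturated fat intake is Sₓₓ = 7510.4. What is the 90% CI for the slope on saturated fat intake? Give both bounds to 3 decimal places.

(1.255, 2.443)

SE(b₁) = √(MSE/Sₓₓ) = √(973.35/7510.4) = 0.36.
df = n − 2 = 374.
t* = t_{0.05, 374} = 1.648938.
Margin = t* × SE = 1.648938 × 0.36 = 0.59362.
CI: 1.849 ± 0.59362 → (1.255, 2.443).
With 90% confidence, each one-unit increase in saturated fat intake is associated with a change of between 1.255 and 2.443 mg/dL in cholesterol level.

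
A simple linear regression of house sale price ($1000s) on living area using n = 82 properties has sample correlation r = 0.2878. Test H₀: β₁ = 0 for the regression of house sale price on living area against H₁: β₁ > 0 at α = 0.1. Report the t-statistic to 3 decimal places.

t = r·√(n − 2)/√(1 − r²) = 0.2878·√80/√0.917171 = 2.688.
df = n − 2 = 80.
One-sided p ≈ 0.0044, which is < 0.1, so reject H₀.
There is evidence of a linear association between living area and house sale price.

t = 2.688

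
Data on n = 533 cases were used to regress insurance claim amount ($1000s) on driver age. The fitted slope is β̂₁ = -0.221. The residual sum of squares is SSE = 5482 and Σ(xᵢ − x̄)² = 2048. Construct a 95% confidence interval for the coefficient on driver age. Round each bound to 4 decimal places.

(-0.3605, -0.0815)

MSE = SSE/(n − 2) = 5482/531 = 10.3239.
SE(β̂₁) = √(MSE/Sₓₓ) = √(10.3239/2048) = 0.0709998.
df = n − 2 = 531.
t* = t_{0.025, 531} = 1.964442.
Margin = t* × SE = 1.964442 × 0.0709998 = 0.139475.
CI: -0.221 ± 0.139475 → (-0.3605, -0.0815).
With 95% confidence, each one-unit increase in driver age is associated with a change of between -0.3605 and -0.0815 $1000s in insurance claim amount.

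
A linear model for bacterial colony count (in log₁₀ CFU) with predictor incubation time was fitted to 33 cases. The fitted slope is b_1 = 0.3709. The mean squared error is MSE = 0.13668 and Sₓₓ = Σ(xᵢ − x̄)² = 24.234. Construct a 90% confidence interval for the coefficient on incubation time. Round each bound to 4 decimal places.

(0.2436, 0.4982)

SE(b_1) = √(MSE/Sₓₓ) = √(0.13668/24.234) = 0.0751.
df = n − 2 = 31.
t* = t_{0.05, 31} = 1.695519.
Margin = t* × SE = 1.695519 × 0.0751 = 0.127333.
CI: 0.3709 ± 0.127333 → (0.2436, 0.4982).
With 90% confidence, each one-unit increase in incubation time is associated with a change of between 0.2436 and 0.4982 log₁₀ CFU in bacterial colony count.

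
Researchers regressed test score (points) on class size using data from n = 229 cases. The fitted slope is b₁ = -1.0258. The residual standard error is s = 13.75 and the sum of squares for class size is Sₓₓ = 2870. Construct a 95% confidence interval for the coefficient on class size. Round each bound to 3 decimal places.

(-1.532, -0.520)

SE(b₁) = s/√Sₓₓ = 13.75/√2870 = 0.256662.
df = n − 2 = 227.
t* = t_{0.025, 227} = 1.97047.
Margin = t* × SE = 1.97047 × 0.256662 = 0.50574.
CI: -1.0258 ± 0.50574 → (-1.532, -0.520).
With 95% confidence, each one-unit increase in class size is associated with a change of between -1.532 and -0.520 points in test score.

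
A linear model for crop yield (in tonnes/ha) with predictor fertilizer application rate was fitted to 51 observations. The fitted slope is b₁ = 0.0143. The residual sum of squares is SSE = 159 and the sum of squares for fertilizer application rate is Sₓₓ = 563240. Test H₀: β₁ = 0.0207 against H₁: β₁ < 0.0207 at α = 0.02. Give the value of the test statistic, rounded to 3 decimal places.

t = -2.666

MSE = SSE/(n − 2) = 159/49 = 3.2449.
SE(b₁) = √(MSE/Sₓₓ) = √(3.2449/563240) = 0.00240024.
t = (0.0143 − 0.0207) / 0.00240024 = -2.666.
df = n − 2 = 49.
One-sided p ≈ 0.0052, which is < 0.02, so reject H₀.
There is evidence that the true slope on fertilizer application rate is below 0.0207 tonnes/ha per unit.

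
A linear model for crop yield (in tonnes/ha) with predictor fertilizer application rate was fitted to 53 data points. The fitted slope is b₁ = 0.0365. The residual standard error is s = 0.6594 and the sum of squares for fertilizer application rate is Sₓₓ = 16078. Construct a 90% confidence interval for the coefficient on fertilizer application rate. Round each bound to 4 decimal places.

(0.0278, 0.0452)

SE(b₁) = s/√Sₓₓ = 0.6594/√16078 = 0.00520035.
df = n − 2 = 51.
t* = t_{0.05, 51} = 1.675285.
Margin = t* × SE = 1.675285 × 0.00520035 = 0.008712.
CI: 0.0365 ± 0.008712 → (0.0278, 0.0452).
With 90% confidence, each one-unit increase in fertilizer application rate is associated with a change of between 0.0278 and 0.0452 tonnes/ha in crop yield.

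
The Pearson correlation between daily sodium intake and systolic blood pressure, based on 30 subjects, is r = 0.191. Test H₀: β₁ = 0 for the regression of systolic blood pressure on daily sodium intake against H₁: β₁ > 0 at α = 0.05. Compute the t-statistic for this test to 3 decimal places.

t = 1.030

t = r·√(n − 2)/√(1 − r²) = 0.191·√28/√0.963519 = 1.030.
df = n − 2 = 28.
One-sided p ≈ 0.1560, which is ≥ 0.05, so fail to reject H₀.
The data do not give significant evidence of a linear association between daily sodium intake and systolic blood pressure.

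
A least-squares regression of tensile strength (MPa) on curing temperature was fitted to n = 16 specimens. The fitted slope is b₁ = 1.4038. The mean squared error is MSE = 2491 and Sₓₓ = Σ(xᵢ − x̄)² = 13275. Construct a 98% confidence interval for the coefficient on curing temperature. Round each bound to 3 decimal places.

SE(b₁) = √(MSE/Sₓₓ) = √(2491/13275) = 0.433181.
df = n − 2 = 14.
t* = t_{0.01, 14} = 2.624494.
Margin = t* × SE = 2.624494 × 0.433181 = 1.13688.
CI: 1.4038 ± 1.13688 → (0.267, 2.541).
With 98% confidence, each one-unit increase in curing temperature is associated with a change of between 0.267 and 2.541 MPa in tensile strength.

(0.267, 2.541)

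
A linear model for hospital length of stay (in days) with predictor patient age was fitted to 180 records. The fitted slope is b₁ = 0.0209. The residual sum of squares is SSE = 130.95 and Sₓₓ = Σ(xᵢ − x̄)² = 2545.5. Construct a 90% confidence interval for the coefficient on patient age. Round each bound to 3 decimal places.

MSE = SSE/(n − 2) = 130.95/178 = 0.735674.
SE(b₁) = √(MSE/Sₓₓ) = √(0.735674/2545.5) = 0.0170003.
df = n − 2 = 178.
t* = t_{0.05, 178} = 1.653459.
Margin = t* × SE = 1.653459 × 0.0170003 = 0.02811.
CI: 0.0209 ± 0.02811 → (-0.007, 0.049).
With 90% confidence, each one-unit increase in patient age is associated with a change of between -0.007 and 0.049 days in hospital length of stay.

(-0.007, 0.049)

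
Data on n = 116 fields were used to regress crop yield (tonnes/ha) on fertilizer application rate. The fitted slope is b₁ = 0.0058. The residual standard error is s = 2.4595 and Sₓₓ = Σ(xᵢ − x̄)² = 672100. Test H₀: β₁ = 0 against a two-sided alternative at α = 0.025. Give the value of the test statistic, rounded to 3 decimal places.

SE(b₁) = s/√Sₓₓ = 2.4595/√672100 = 0.00300006.
t = 0.0058 / 0.00300006 = 1.933.
df = n − 2 = 114.
Two-sided p ≈ 0.0557, which is ≥ 0.025, so fail to reject H₀.
The data do not give significant evidence of an association between fertilizer application rate and crop yield.

t = 1.933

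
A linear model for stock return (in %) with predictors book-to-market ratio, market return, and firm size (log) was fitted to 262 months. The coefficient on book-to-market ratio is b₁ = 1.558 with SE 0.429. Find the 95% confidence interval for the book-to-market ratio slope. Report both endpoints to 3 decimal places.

df = n − k − 1 = 262 − 3 − 1 = 258.
t* = t_{0.025, 258} = 1.969201.
Margin = t* × SE = 1.969201 × 0.429 = 0.84479.
CI: 1.558 ± 0.84479 → (0.713, 2.403).
With 95% confidence, each one-unit increase in book-to-market ratio is associated with a change of between 0.713 and 2.403 % in stock return, holding the other predictors fixed.

(0.713, 2.403)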